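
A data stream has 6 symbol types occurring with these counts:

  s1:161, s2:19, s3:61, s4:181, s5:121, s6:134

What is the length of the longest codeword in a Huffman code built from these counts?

4

Merge the two lowest-weight nodes at each step:
s2(19) + s3(61) → 80
80 + s5(121) → 201
s6(134) + s1(161) → 295
s4(181) + 201 → 382
295 + 382 → 677
The first pair merged (s2, s3) ends up deepest, at depth 4.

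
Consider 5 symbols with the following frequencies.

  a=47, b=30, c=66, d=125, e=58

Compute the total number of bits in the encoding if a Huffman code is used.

Build the Huffman tree bottom-up:
combine b(30), a(47) → 77
combine e(58), c(66) → 124
combine 77, 124 → 201
combine d(125), 201 → 326
The encoded length is the sum of every internal node's weight: 77 + 124 + 201 + 326 = 728 bits.

728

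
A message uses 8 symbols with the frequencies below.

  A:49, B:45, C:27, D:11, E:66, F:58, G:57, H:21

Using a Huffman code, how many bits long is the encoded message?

968

Merge the two smallest weights repeatedly:
combine D(11), H(21) → 32
combine C(27), 32 → 59
combine B(45), A(49) → 94
combine G(57), F(58) → 115
combine 59, E(66) → 125
combine 94, 115 → 209
combine 125, 209 → 334
The encoded length is the sum of every internal node's weight: 32 + 59 + 94 + 115 + 125 + 209 + 334 = 968 bits.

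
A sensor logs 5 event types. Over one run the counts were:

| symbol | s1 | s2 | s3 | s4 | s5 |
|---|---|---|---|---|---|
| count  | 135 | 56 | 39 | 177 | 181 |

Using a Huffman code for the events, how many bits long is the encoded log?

Build the Huffman tree bottom-up:
combine s3(39), s2(56) → 95
combine 95, s1(135) → 230
combine s4(177), s5(181) → 358
combine 230, 358 → 588
Total encoded bits = sum of merged weights = 95 + 230 + 358 + 588 = 1271.

1271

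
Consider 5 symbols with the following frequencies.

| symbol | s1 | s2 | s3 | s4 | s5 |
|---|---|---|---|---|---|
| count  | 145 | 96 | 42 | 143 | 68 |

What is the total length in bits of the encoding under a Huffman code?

Build the Huffman tree bottom-up:
merge s3(42) and s5(68): 110
merge s2(96) and 110: 206
merge s4(143) and s1(145): 288
merge 206 and 288: 494
Total encoded bits = sum of merged weights = 110 + 206 + 288 + 494 = 1098.

1098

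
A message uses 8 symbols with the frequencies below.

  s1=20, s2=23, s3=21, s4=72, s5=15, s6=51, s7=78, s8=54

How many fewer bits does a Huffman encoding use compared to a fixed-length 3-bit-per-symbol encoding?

Fixed-length: 3 bits × 334 symbols = 1002 bits.
Huffman merges:
combine s5(15), s1(20) → 35
combine s3(21), s2(23) → 44
combine 35, 44 → 79
combine s6(51), s8(54) → 105
combine s4(72), s7(78) → 150
combine 79, 105 → 184
combine 150, 184 → 334
Huffman total = 35 + 44 + 79 + 105 + 150 + 184 + 334 = 931 bits.
Saving = 1002 − 931 = 71 bits.

71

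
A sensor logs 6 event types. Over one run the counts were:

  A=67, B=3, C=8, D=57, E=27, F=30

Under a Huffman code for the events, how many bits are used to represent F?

2

Repeatedly merge the two smallest:
combine B(3), C(8) → 11
combine 11, E(27) → 38
combine F(30), 38 → 68
combine D(57), A(67) → 124
combine 68, 124 → 192
F's leaf is at depth 2, giving a 2-bit codeword.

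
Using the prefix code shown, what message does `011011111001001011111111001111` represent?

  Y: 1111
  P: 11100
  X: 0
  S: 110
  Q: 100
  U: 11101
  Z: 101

Read left to right; each codeword is recognised as soon as it completes (prefix code):
  0→X | 110→S | 1111→Y | 100→Q | 100→Q | 101→Z | 1111→Y | 11100→P | 1111→Y
Decoded message: XSYQQZYPY

XSYQQZYPY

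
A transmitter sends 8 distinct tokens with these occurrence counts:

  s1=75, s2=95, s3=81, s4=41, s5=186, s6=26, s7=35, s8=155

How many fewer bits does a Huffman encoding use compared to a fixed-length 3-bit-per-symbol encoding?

178

Fixed-length: 3 bits × 694 symbols = 2082 bits.
Huffman merges:
merge s6(26) and s7(35): 61
merge s4(41) and 61: 102
merge s1(75) and s3(81): 156
merge s2(95) and 102: 197
merge s8(155) and 156: 311
merge s5(186) and 197: 383
merge 311 and 383: 694
Huffman total = 61 + 102 + 156 + 197 + 311 + 383 + 694 = 1904 bits.
Saving = 2082 − 1904 = 178 bits.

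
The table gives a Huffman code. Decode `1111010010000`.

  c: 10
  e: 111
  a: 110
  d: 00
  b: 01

Read left to right; each codeword is recognised as soon as it completes (prefix code):
  111→e | 10→c | 10→c | 01→b | 00→d | 00→d
Decoded message: eccbdd

eccbdd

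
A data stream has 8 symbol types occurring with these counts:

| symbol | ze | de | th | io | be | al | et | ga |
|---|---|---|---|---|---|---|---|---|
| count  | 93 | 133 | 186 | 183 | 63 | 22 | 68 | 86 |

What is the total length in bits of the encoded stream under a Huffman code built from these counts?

2371

Build the Huffman tree bottom-up:
combine al(22), be(63) → 85
combine et(68), 85 → 153
combine ga(86), ze(93) → 179
combine de(133), 153 → 286
combine 179, io(183) → 362
combine th(186), 286 → 472
combine 362, 472 → 834
The encoded length is the sum of every internal node's weight: 85 + 153 + 179 + 286 + 362 + 472 + 834 = 2371 bits.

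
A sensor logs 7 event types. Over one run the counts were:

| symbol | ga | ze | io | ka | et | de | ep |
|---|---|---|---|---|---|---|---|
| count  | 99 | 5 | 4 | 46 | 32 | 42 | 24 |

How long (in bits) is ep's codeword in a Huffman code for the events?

Huffman merges, smallest pair first:
merge io(4) and ze(5): 9
merge 9 and ep(24): 33
merge et(32) and 33: 65
merge de(42) and ka(46): 88
merge 65 and 88: 153
merge ga(99) and 153: 252
ep's leaf is at depth 4, giving a 4-bit codeword.

4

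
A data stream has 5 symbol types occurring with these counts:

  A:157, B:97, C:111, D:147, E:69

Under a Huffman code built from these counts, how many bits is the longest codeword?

3

Merge the two lowest-weight nodes at each step:
merge E(69) and B(97): 166
merge C(111) and D(147): 258
merge A(157) and 166: 323
merge 258 and 323: 581
Maximum depth reached is 3.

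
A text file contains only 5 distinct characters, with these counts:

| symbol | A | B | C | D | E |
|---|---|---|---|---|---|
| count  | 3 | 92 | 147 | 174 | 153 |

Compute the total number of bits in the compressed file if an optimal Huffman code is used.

Merge the two smallest weights repeatedly:
A(3) + B(92) → 95
95 + C(147) → 242
E(153) + D(174) → 327
242 + 327 → 569
The encoded length is the sum of every internal node's weight: 95 + 242 + 327 + 569 = 1233 bits.

1233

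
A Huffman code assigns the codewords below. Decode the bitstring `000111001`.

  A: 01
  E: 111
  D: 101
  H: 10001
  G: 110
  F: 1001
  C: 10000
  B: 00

BAGA

Read left to right; each codeword is recognised as soon as it completes (prefix code):
  00→B | 01→A | 110→G | 01→A
Decoded message: BAGA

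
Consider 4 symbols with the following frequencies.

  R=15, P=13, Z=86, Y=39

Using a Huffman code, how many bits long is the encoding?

248

Greedily combine the two least-frequent nodes:
merge P(13) and R(15): 28
merge 28 and Y(39): 67
merge 67 and Z(86): 153
Each symbol's bit-cost is frequency × depth; summing gives 248 bits (equivalently 28 + 67 + 153).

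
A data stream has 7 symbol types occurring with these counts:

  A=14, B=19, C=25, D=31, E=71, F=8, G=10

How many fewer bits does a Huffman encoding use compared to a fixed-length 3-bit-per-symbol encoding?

Fixed-length: 3 bits × 178 symbols = 534 bits.
Huffman merges:
combine F(8), G(10) → 18
combine A(14), 18 → 32
combine B(19), C(25) → 44
combine D(31), 32 → 63
combine 44, 63 → 107
combine E(71), 107 → 178
Huffman total = 18 + 32 + 44 + 63 + 107 + 178 = 442 bits.
Saving = 534 − 442 = 92 bits.

92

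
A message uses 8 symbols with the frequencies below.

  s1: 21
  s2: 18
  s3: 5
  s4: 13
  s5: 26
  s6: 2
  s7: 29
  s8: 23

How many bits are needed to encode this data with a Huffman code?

Greedily combine the two least-frequent nodes:
s6(2) + s3(5) → 7
7 + s4(13) → 20
s2(18) + 20 → 38
s1(21) + s8(23) → 44
s5(26) + s7(29) → 55
38 + 44 → 82
55 + 82 → 137
Total encoded bits = sum of merged weights = 7 + 20 + 38 + 44 + 55 + 82 + 137 = 383.

383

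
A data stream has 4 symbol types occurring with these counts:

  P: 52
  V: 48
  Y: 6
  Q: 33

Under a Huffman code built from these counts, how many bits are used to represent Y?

3

Build the tree from the bottom:
merge Y(6) and Q(33): 39
merge 39 and V(48): 87
merge P(52) and 87: 139
Y sits 3 levels below the root, so its codeword is 3 bits.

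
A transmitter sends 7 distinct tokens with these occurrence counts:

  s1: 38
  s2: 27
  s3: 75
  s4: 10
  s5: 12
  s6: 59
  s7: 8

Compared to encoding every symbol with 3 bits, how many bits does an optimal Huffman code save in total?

124

Fixed-length: 3 bits × 229 symbols = 687 bits.
Huffman merges:
combine s7(8), s4(10) → 18
combine s5(12), 18 → 30
combine s2(27), 30 → 57
combine s1(38), 57 → 95
combine s6(59), s3(75) → 134
combine 95, 134 → 229
Huffman total = 18 + 30 + 57 + 95 + 134 + 229 = 563 bits.
Saving = 687 − 563 = 124 bits.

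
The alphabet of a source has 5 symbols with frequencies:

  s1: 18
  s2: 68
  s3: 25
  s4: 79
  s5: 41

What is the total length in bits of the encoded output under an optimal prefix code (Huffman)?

505

Build the Huffman tree bottom-up:
s1(18) + s3(25) → 43
s5(41) + 43 → 84
s2(68) + s4(79) → 147
84 + 147 → 231
The encoded length is the sum of every internal node's weight: 43 + 84 + 147 + 231 = 505 bits.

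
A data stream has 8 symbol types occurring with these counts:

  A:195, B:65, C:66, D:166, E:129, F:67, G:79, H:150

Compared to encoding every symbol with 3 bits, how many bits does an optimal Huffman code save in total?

Fixed-length: 3 bits × 917 symbols = 2751 bits.
Huffman merges:
B(65) + C(66) → 131
F(67) + G(79) → 146
E(129) + 131 → 260
146 + H(150) → 296
D(166) + A(195) → 361
260 + 296 → 556
361 + 556 → 917
Huffman total = 131 + 146 + 260 + 296 + 361 + 556 + 917 = 2667 bits.
Saving = 2751 − 2667 = 84 bits.

84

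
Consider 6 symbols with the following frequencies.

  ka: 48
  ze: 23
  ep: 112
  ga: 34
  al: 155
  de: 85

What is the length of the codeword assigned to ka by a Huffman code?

Repeatedly merge the two smallest:
combine ze(23), ga(34) → 57
combine ka(48), 57 → 105
combine de(85), 105 → 190
combine ep(112), al(155) → 267
combine 190, 267 → 457
ka's leaf is at depth 3, giving a 3-bit codeword.

3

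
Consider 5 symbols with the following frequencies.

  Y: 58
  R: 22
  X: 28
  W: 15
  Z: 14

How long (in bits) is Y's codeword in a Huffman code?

1

Repeatedly merge the two smallest:
merge Z(14) and W(15): 29
merge R(22) and X(28): 50
merge 29 and 50: 79
merge Y(58) and 79: 137
Y is a child of the root — depth 1, so its codeword is a single bit.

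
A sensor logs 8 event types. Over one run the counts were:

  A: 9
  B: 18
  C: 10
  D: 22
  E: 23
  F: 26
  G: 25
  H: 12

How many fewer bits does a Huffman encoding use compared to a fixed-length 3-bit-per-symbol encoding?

Fixed-length: 3 bits × 145 symbols = 435 bits.
Huffman merges:
merge A(9) and C(10): 19
merge H(12) and B(18): 30
merge 19 and D(22): 41
merge E(23) and G(25): 48
merge F(26) and 30: 56
merge 41 and 48: 89
merge 56 and 89: 145
Huffman total = 19 + 30 + 41 + 48 + 56 + 89 + 145 = 428 bits.
Saving = 435 − 428 = 7 bits.

7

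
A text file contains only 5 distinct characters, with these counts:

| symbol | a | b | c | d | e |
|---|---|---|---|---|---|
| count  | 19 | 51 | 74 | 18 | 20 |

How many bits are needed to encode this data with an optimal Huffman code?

384

Greedily combine the two least-frequent nodes:
combine d(18), a(19) → 37
combine e(20), 37 → 57
combine b(51), 57 → 108
combine c(74), 108 → 182
The encoded length is the sum of every internal node's weight: 37 + 57 + 108 + 182 = 384 bits.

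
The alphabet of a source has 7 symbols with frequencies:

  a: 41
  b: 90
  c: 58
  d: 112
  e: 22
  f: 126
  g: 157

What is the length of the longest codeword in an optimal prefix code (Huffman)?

4

Merge the two lowest-weight nodes at each step:
combine e(22), a(41) → 63
combine c(58), 63 → 121
combine b(90), d(112) → 202
combine 121, f(126) → 247
combine g(157), 202 → 359
combine 247, 359 → 606
The rarest symbols sit at the bottom; the longest codeword is 4 bits.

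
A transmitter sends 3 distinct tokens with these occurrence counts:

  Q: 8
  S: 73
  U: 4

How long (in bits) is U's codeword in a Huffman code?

Huffman merges, smallest pair first:
combine U(4), Q(8) → 12
combine 12, S(73) → 85
U sits 2 levels below the root, so its codeword is 2 bits.

2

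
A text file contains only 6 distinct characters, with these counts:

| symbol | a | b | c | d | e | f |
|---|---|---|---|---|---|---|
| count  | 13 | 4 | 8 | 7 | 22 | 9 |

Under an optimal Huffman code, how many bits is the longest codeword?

3

Merge the two lowest-weight nodes at each step:
b(4) + d(7) → 11
c(8) + f(9) → 17
11 + a(13) → 24
17 + e(22) → 39
24 + 39 → 63
Maximum depth reached is 3.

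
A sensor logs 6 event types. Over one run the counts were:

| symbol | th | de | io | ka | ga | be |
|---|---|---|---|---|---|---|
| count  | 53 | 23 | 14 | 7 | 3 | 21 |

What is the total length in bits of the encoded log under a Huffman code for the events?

267

Build the Huffman tree bottom-up:
merge ga(3) and ka(7): 10
merge 10 and io(14): 24
merge be(21) and de(23): 44
merge 24 and 44: 68
merge th(53) and 68: 121
Each symbol's bit-cost is frequency × depth; summing gives 267 bits (equivalently 10 + 24 + 44 + 68 + 121).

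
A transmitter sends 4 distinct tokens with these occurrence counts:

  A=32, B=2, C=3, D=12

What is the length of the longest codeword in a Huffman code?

Merge the two lowest-weight nodes at each step:
combine B(2), C(3) → 5
combine 5, D(12) → 17
combine 17, A(32) → 49
The rarest symbols sit at the bottom; the longest codeword is 3 bits.

3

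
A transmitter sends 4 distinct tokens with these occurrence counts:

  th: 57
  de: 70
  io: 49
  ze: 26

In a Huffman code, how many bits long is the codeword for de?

Huffman merges, smallest pair first:
merge ze(26) and io(49): 75
merge th(57) and de(70): 127
merge 75 and 127: 202
de's leaf is at depth 2, giving a 2-bit codeword.

2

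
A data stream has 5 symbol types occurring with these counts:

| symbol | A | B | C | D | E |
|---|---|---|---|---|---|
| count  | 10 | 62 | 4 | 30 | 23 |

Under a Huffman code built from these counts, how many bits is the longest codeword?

Merge the two lowest-weight nodes at each step:
merge C(4) and A(10): 14
merge 14 and E(23): 37
merge D(30) and 37: 67
merge B(62) and 67: 129
Maximum depth reached is 4.

4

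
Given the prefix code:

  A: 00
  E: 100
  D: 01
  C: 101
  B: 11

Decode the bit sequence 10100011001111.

Read left to right; each codeword is recognised as soon as it completes (prefix code):
  101→C | 00→A | 01→D | 100→E | 11→B | 11→B
Decoded message: CADEBB

CADEBB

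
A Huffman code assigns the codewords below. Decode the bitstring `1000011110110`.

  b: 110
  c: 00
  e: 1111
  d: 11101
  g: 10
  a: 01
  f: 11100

gcadg

Read left to right; each codeword is recognised as soon as it completes (prefix code):
  10→g | 00→c | 01→a | 11101→d | 10→g
Decoded message: gcadg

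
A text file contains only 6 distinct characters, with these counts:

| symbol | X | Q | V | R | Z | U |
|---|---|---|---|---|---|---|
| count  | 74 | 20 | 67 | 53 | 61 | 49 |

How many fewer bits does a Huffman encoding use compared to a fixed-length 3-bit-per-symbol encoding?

Fixed-length: 3 bits × 324 symbols = 972 bits.
Huffman merges:
Q(20) + U(49) → 69
R(53) + Z(61) → 114
V(67) + 69 → 136
X(74) + 114 → 188
136 + 188 → 324
Huffman total = 69 + 114 + 136 + 188 + 324 = 831 bits.
Saving = 972 − 831 = 141 bits.

141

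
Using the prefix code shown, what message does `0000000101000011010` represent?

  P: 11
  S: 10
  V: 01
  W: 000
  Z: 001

Read left to right; each codeword is recognised as soon as it completes (prefix code):
  000→W | 000→W | 01→V | 01→V | 000→W | 01→V | 10→S | 10→S
Decoded message: WWVVWVSS

WWVVWVSS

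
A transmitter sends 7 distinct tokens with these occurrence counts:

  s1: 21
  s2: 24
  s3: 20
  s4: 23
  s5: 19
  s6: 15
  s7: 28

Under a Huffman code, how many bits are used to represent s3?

3

Build the tree from the bottom:
s6(15) + s5(19) → 34
s3(20) + s1(21) → 41
s4(23) + s2(24) → 47
s7(28) + 34 → 62
41 + 47 → 88
62 + 88 → 150
The subtree containing s3 is merged 3 times, so code length = 3.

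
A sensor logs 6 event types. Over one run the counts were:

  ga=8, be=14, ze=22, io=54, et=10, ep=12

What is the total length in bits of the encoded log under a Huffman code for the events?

Merge the two smallest weights repeatedly:
merge ga(8) and et(10): 18
merge ep(12) and be(14): 26
merge 18 and ze(22): 40
merge 26 and 40: 66
merge io(54) and 66: 120
The encoded length is the sum of every internal node's weight: 18 + 26 + 40 + 66 + 120 = 270 bits.

270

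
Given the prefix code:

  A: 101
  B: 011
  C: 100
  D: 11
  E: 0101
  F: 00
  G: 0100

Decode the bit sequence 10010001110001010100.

Read left to right; each codeword is recognised as soon as it completes (prefix code):
  100→C | 100→C | 011→B | 100→C | 0101→E | 0100→G
Decoded message: CCBCEG

CCBCEG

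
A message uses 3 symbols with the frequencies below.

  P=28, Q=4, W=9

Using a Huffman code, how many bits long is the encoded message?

Build the Huffman tree bottom-up:
merge Q(4) and W(9): 13
merge 13 and P(28): 41
Total encoded bits = sum of merged weights = 13 + 41 = 54.

54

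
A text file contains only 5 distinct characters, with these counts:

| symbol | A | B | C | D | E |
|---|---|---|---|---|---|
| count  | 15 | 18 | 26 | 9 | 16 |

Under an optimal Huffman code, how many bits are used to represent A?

Huffman merges, smallest pair first:
merge D(9) and A(15): 24
merge E(16) and B(18): 34
merge 24 and C(26): 50
merge 34 and 50: 84
A sits 3 levels below the root, so its codeword is 3 bits.

3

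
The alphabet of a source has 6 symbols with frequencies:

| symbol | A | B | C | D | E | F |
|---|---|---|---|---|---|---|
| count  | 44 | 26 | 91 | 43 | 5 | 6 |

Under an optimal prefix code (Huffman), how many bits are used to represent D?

Repeatedly merge the two smallest:
merge E(5) and F(6): 11
merge 11 and B(26): 37
merge 37 and D(43): 80
merge A(44) and 80: 124
merge C(91) and 124: 215
D sits 3 levels below the root, so its codeword is 3 bits.

3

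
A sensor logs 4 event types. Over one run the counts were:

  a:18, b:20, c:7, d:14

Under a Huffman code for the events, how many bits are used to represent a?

Repeatedly merge the two smallest:
merge c(7) and d(14): 21
merge a(18) and b(20): 38
merge 21 and 38: 59
The subtree containing a is merged 2 times, so code length = 2.

2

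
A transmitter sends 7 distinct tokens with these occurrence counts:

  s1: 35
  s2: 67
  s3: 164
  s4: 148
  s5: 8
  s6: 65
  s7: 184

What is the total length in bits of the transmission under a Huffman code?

1668

Build the Huffman tree bottom-up:
merge s5(8) and s1(35): 43
merge 43 and s6(65): 108
merge s2(67) and 108: 175
merge s4(148) and s3(164): 312
merge 175 and s7(184): 359
merge 312 and 359: 671
Each symbol's bit-cost is frequency × depth; summing gives 1668 bits (equivalently 43 + 108 + 175 + 312 + 359 + 671).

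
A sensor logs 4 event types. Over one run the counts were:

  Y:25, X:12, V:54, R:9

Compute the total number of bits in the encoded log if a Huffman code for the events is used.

167

Greedily combine the two least-frequent nodes:
merge R(9) and X(12): 21
merge 21 and Y(25): 46
merge 46 and V(54): 100
The encoded length is the sum of every internal node's weight: 21 + 46 + 100 = 167 bits.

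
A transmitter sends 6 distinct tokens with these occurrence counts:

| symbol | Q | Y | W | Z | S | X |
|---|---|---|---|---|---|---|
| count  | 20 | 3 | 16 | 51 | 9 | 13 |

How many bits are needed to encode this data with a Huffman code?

246

Greedily combine the two least-frequent nodes:
Y(3) + S(9) → 12
12 + X(13) → 25
W(16) + Q(20) → 36
25 + 36 → 61
Z(51) + 61 → 112
Each symbol's bit-cost is frequency × depth; summing gives 246 bits (equivalently 12 + 25 + 36 + 61 + 112).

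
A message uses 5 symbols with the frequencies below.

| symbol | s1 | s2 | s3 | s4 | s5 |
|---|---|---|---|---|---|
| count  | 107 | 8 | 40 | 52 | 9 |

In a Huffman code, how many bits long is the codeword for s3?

3

Repeatedly merge the two smallest:
merge s2(8) and s5(9): 17
merge 17 and s3(40): 57
merge s4(52) and 57: 109
merge s1(107) and 109: 216
s3 sits 3 levels below the root, so its codeword is 3 bits.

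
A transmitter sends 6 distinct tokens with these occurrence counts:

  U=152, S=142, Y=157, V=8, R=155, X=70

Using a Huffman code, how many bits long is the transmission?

Merge the two smallest weights repeatedly:
merge V(8) and X(70): 78
merge 78 and S(142): 220
merge U(152) and R(155): 307
merge Y(157) and 220: 377
merge 307 and 377: 684
Total encoded bits = sum of merged weights = 78 + 220 + 307 + 377 + 684 = 1666.

1666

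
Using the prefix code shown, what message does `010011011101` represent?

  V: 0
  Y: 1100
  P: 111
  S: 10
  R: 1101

VSVRR

Read left to right; each codeword is recognised as soon as it completes (prefix code):
  0→V | 10→S | 0→V | 1101→R | 1101→R
Decoded message: VSVRR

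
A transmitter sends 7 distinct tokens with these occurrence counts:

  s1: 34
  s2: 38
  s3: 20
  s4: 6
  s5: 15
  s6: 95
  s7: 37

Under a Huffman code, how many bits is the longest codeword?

Merge the two lowest-weight nodes at each step:
s4(6) + s5(15) → 21
s3(20) + 21 → 41
s1(34) + s7(37) → 71
s2(38) + 41 → 79
71 + 79 → 150
s6(95) + 150 → 245
Maximum depth reached is 5.

5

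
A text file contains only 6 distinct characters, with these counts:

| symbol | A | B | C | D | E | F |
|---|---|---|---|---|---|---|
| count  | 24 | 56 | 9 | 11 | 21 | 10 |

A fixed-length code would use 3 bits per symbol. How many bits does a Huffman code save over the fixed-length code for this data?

Fixed-length: 3 bits × 131 symbols = 393 bits.
Huffman merges:
combine C(9), F(10) → 19
combine D(11), 19 → 30
combine E(21), A(24) → 45
combine 30, 45 → 75
combine B(56), 75 → 131
Huffman total = 19 + 30 + 45 + 75 + 131 = 300 bits.
Saving = 393 − 300 = 93 bits.

93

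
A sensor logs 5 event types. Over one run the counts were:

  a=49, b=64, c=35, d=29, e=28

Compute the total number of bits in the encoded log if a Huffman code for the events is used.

467

Build the Huffman tree bottom-up:
combine e(28), d(29) → 57
combine c(35), a(49) → 84
combine 57, b(64) → 121
combine 84, 121 → 205
Each symbol's bit-cost is frequency × depth; summing gives 467 bits (equivalently 57 + 84 + 121 + 205).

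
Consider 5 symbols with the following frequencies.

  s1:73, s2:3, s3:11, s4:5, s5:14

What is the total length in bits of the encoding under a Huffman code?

Merge the two smallest weights repeatedly:
s2(3) + s4(5) → 8
8 + s3(11) → 19
s5(14) + 19 → 33
33 + s1(73) → 106
Each symbol's bit-cost is frequency × depth; summing gives 166 bits (equivalently 8 + 19 + 33 + 106).

166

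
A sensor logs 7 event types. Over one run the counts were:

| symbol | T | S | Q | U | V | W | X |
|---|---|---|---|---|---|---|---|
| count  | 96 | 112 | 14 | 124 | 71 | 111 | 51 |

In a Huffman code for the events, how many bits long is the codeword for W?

3

Huffman merges, smallest pair first:
merge Q(14) and X(51): 65
merge 65 and V(71): 136
merge T(96) and W(111): 207
merge S(112) and U(124): 236
merge 136 and 207: 343
merge 236 and 343: 579
The subtree containing W is merged 3 times, so code length = 3.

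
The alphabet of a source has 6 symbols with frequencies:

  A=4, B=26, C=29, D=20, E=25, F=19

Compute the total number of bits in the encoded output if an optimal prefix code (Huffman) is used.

312

Greedily combine the two least-frequent nodes:
combine A(4), F(19) → 23
combine D(20), 23 → 43
combine E(25), B(26) → 51
combine C(29), 43 → 72
combine 51, 72 → 123
Each symbol's bit-cost is frequency × depth; summing gives 312 bits (equivalently 23 + 43 + 51 + 72 + 123).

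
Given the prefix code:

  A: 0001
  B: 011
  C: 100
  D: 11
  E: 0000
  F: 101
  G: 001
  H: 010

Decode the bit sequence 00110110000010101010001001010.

Read left to right; each codeword is recognised as soon as it completes (prefix code):
  001→G | 101→F | 100→C | 0001→A | 010→H | 101→F | 0001→A | 001→G | 010→H
Decoded message: GFCAHFAGH

GFCAHFAGH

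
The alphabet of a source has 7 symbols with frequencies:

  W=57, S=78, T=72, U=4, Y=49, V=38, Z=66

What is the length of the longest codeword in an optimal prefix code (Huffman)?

Merge the two lowest-weight nodes at each step:
merge U(4) and V(38): 42
merge 42 and Y(49): 91
merge W(57) and Z(66): 123
merge T(72) and S(78): 150
merge 91 and 123: 214
merge 150 and 214: 364
The rarest symbols sit at the bottom; the longest codeword is 4 bits.

4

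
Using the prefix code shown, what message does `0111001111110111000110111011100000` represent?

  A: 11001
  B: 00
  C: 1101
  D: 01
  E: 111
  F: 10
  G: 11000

DAECGCCGB

Read left to right; each codeword is recognised as soon as it completes (prefix code):
  01→D | 11001→A | 111→E | 1101→C | 11000→G | 1101→C | 1101→C | 11000→G | 00→B
Decoded message: DAECGCCGB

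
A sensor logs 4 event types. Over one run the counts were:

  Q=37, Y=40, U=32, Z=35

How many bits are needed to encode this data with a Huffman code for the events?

288

Build the Huffman tree bottom-up:
U(32) + Z(35) → 67
Q(37) + Y(40) → 77
67 + 77 → 144
Total encoded bits = sum of merged weights = 67 + 77 + 144 = 288.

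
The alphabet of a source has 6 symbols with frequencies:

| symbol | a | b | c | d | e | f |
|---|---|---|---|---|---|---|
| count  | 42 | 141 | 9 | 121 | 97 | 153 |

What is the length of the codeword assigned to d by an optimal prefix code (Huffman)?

2

Repeatedly merge the two smallest:
combine c(9), a(42) → 51
combine 51, e(97) → 148
combine d(121), b(141) → 262
combine 148, f(153) → 301
combine 262, 301 → 563
The subtree containing d is merged 2 times, so code length = 2.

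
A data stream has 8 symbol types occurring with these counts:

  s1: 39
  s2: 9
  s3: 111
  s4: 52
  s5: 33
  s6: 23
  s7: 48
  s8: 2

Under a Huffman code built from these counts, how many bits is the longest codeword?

Merge the two lowest-weight nodes at each step:
s8(2) + s2(9) → 11
11 + s6(23) → 34
s5(33) + 34 → 67
s1(39) + s7(48) → 87
s4(52) + 67 → 119
87 + s3(111) → 198
119 + 198 → 317
The rarest symbols sit at the bottom; the longest codeword is 5 bits.

5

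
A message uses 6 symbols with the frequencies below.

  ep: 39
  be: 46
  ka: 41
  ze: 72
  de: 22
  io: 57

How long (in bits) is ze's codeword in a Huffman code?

2

Repeatedly merge the two smallest:
de(22) + ep(39) → 61
ka(41) + be(46) → 87
io(57) + 61 → 118
ze(72) + 87 → 159
118 + 159 → 277
The subtree containing ze is merged 2 times, so code length = 2.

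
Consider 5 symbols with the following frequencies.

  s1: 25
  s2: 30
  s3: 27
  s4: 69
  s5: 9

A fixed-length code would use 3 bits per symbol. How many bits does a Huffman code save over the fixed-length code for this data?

Fixed-length: 3 bits × 160 symbols = 480 bits.
Huffman merges:
s5(9) + s1(25) → 34
s3(27) + s2(30) → 57
34 + 57 → 91
s4(69) + 91 → 160
Huffman total = 34 + 57 + 91 + 160 = 342 bits.
Saving = 480 − 342 = 138 bits.

138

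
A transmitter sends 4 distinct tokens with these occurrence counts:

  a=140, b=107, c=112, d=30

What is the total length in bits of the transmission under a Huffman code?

775

Greedily combine the two least-frequent nodes:
d(30) + b(107) → 137
c(112) + 137 → 249
a(140) + 249 → 389
Each symbol's bit-cost is frequency × depth; summing gives 775 bits (equivalently 137 + 249 + 389).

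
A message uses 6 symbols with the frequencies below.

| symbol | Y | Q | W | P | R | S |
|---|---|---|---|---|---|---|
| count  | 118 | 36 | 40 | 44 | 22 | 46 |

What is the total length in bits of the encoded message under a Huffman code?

Greedily combine the two least-frequent nodes:
combine R(22), Q(36) → 58
combine W(40), P(44) → 84
combine S(46), 58 → 104
combine 84, 104 → 188
combine Y(118), 188 → 306
Each symbol's bit-cost is frequency × depth; summing gives 740 bits (equivalently 58 + 84 + 104 + 188 + 306).

740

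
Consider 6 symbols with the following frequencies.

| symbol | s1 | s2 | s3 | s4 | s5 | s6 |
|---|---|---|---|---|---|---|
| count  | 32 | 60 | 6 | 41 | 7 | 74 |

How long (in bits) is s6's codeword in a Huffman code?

Build the tree from the bottom:
s3(6) + s5(7) → 13
13 + s1(32) → 45
s4(41) + 45 → 86
s2(60) + s6(74) → 134
86 + 134 → 220
The subtree containing s6 is merged 2 times, so code length = 2.

2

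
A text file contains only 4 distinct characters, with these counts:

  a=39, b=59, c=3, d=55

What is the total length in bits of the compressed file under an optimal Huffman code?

Merge the two smallest weights repeatedly:
combine c(3), a(39) → 42
combine 42, d(55) → 97
combine b(59), 97 → 156
Total encoded bits = sum of merged weights = 42 + 97 + 156 = 295.

295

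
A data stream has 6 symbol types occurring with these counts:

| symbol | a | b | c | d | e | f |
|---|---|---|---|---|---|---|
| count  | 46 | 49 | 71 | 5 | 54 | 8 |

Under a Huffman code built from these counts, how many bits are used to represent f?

4

Repeatedly merge the two smallest:
d(5) + f(8) → 13
13 + a(46) → 59
b(49) + e(54) → 103
59 + c(71) → 130
103 + 130 → 233
f sits 4 levels below the root, so its codeword is 4 bits.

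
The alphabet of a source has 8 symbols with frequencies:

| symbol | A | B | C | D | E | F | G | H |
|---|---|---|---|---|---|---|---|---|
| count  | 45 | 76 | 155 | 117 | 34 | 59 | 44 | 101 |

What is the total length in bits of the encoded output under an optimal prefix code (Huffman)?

Merge the two smallest weights repeatedly:
E(34) + G(44) → 78
A(45) + F(59) → 104
B(76) + 78 → 154
H(101) + 104 → 205
D(117) + 154 → 271
C(155) + 205 → 360
271 + 360 → 631
Each symbol's bit-cost is frequency × depth; summing gives 1803 bits (equivalently 78 + 104 + 154 + 205 + 271 + 360 + 631).

1803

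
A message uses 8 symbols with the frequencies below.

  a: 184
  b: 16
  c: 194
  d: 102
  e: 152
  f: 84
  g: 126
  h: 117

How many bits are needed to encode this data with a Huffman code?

2831

Greedily combine the two least-frequent nodes:
b(16) + f(84) → 100
100 + d(102) → 202
h(117) + g(126) → 243
e(152) + a(184) → 336
c(194) + 202 → 396
243 + 336 → 579
396 + 579 → 975
The encoded length is the sum of every internal node's weight: 100 + 202 + 243 + 336 + 396 + 579 + 975 = 2831 bits.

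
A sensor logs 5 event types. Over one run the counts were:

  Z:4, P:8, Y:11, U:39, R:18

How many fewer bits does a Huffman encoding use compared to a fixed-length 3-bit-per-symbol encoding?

84

Fixed-length: 3 bits × 80 symbols = 240 bits.
Huffman merges:
combine Z(4), P(8) → 12
combine Y(11), 12 → 23
combine R(18), 23 → 41
combine U(39), 41 → 80
Huffman total = 12 + 23 + 41 + 80 = 156 bits.
Saving = 240 − 156 = 84 bits.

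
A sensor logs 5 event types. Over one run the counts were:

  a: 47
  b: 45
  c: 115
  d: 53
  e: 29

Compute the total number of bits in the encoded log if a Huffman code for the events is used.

Greedily combine the two least-frequent nodes:
combine e(29), b(45) → 74
combine a(47), d(53) → 100
combine 74, 100 → 174
combine c(115), 174 → 289
Each symbol's bit-cost is frequency × depth; summing gives 637 bits (equivalently 74 + 100 + 174 + 289).

637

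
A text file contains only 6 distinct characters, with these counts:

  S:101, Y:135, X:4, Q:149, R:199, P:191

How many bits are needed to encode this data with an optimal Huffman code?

1903

Greedily combine the two least-frequent nodes:
merge X(4) and S(101): 105
merge 105 and Y(135): 240
merge Q(149) and P(191): 340
merge R(199) and 240: 439
merge 340 and 439: 779
Each symbol's bit-cost is frequency × depth; summing gives 1903 bits (equivalently 105 + 240 + 340 + 439 + 779).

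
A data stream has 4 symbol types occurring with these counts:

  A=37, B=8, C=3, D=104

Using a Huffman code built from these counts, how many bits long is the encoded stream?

Build the Huffman tree bottom-up:
C(3) + B(8) → 11
11 + A(37) → 48
48 + D(104) → 152
Total encoded bits = sum of merged weights = 11 + 48 + 152 = 211.

211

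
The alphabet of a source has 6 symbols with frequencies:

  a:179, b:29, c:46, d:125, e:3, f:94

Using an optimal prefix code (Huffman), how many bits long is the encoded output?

1055

Build the Huffman tree bottom-up:
combine e(3), b(29) → 32
combine 32, c(46) → 78
combine 78, f(94) → 172
combine d(125), 172 → 297
combine a(179), 297 → 476
Each symbol's bit-cost is frequency × depth; summing gives 1055 bits (equivalently 32 + 78 + 172 + 297 + 476).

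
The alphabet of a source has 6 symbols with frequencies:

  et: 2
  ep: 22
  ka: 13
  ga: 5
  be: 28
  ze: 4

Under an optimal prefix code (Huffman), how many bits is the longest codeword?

5

Merge the two lowest-weight nodes at each step:
et(2) + ze(4) → 6
ga(5) + 6 → 11
11 + ka(13) → 24
ep(22) + 24 → 46
be(28) + 46 → 74
The first pair merged (et, ze) ends up deepest, at depth 5.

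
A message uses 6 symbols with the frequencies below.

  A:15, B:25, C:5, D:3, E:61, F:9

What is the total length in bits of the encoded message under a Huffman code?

Merge the two smallest weights repeatedly:
D(3) + C(5) → 8
8 + F(9) → 17
A(15) + 17 → 32
B(25) + 32 → 57
57 + E(61) → 118
Each symbol's bit-cost is frequency × depth; summing gives 232 bits (equivalently 8 + 17 + 32 + 57 + 118).

232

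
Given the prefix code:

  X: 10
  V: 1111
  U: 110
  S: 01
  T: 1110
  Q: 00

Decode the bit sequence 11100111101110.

Read left to right; each codeword is recognised as soon as it completes (prefix code):
  1110→T | 01→S | 1110→T | 1110→T
Decoded message: TSTT

TSTT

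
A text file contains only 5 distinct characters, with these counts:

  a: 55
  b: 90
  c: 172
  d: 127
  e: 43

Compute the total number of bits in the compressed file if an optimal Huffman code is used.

Build the Huffman tree bottom-up:
e(43) + a(55) → 98
b(90) + 98 → 188
d(127) + c(172) → 299
188 + 299 → 487
The encoded length is the sum of every internal node's weight: 98 + 188 + 299 + 487 = 1072 bits.

1072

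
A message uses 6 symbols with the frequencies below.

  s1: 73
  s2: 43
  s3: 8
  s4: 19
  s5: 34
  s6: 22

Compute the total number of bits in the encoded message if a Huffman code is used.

474

Merge the two smallest weights repeatedly:
s3(8) + s4(19) → 27
s6(22) + 27 → 49
s5(34) + s2(43) → 77
49 + s1(73) → 122
77 + 122 → 199
The encoded length is the sum of every internal node's weight: 27 + 49 + 77 + 122 + 199 = 474 bits.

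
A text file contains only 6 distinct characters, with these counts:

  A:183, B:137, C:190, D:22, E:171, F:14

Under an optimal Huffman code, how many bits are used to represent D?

Repeatedly merge the two smallest:
combine F(14), D(22) → 36
combine 36, B(137) → 173
combine E(171), 173 → 344
combine A(183), C(190) → 373
combine 344, 373 → 717
The subtree containing D is merged 4 times, so code length = 4.

4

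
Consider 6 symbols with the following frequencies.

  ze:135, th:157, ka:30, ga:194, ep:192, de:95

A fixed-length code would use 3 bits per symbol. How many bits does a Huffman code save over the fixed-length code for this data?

418

Fixed-length: 3 bits × 803 symbols = 2409 bits.
Huffman merges:
combine ka(30), de(95) → 125
combine 125, ze(135) → 260
combine th(157), ep(192) → 349
combine ga(194), 260 → 454
combine 349, 454 → 803
Huffman total = 125 + 260 + 349 + 454 + 803 = 1991 bits.
Saving = 2409 − 1991 = 418 bits.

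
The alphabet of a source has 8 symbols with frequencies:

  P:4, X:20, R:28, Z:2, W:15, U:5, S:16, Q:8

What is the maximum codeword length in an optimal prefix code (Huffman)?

Merge the two lowest-weight nodes at each step:
combine Z(2), P(4) → 6
combine U(5), 6 → 11
combine Q(8), 11 → 19
combine W(15), S(16) → 31
combine 19, X(20) → 39
combine R(28), 31 → 59
combine 39, 59 → 98
Maximum depth reached is 5.

5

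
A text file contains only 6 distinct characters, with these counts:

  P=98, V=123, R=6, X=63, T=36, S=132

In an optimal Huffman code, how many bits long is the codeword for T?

4

Repeatedly merge the two smallest:
R(6) + T(36) → 42
42 + X(63) → 105
P(98) + 105 → 203
V(123) + S(132) → 255
203 + 255 → 458
The subtree containing T is merged 4 times, so code length = 4.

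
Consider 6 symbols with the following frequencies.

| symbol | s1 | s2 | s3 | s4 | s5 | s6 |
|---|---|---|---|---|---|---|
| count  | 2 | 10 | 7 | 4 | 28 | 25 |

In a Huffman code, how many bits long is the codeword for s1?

Build the tree from the bottom:
combine s1(2), s4(4) → 6
combine 6, s3(7) → 13
combine s2(10), 13 → 23
combine 23, s6(25) → 48
combine s5(28), 48 → 76
s1 sits 5 levels below the root, so its codeword is 5 bits.

5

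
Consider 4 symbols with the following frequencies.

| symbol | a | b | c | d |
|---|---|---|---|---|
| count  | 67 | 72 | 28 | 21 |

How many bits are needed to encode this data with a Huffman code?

353

Merge the two smallest weights repeatedly:
combine d(21), c(28) → 49
combine 49, a(67) → 116
combine b(72), 116 → 188
Each symbol's bit-cost is frequency × depth; summing gives 353 bits (equivalently 49 + 116 + 188).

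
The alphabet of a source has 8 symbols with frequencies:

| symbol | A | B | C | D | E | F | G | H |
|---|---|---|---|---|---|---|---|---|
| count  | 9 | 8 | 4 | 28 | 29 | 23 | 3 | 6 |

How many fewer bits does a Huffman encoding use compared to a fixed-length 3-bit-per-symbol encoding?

43

Fixed-length: 3 bits × 110 symbols = 330 bits.
Huffman merges:
G(3) + C(4) → 7
H(6) + 7 → 13
B(8) + A(9) → 17
13 + 17 → 30
F(23) + D(28) → 51
E(29) + 30 → 59
51 + 59 → 110
Huffman total = 7 + 13 + 17 + 30 + 51 + 59 + 110 = 287 bits.
Saving = 330 − 287 = 43 bits.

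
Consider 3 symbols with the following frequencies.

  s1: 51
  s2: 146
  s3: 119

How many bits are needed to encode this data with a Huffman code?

486

Build the Huffman tree bottom-up:
merge s1(51) and s3(119): 170
merge s2(146) and 170: 316
The encoded length is the sum of every internal node's weight: 170 + 316 = 486 bits.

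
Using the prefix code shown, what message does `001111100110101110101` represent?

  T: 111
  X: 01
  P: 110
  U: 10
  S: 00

STPXUUTXX

Read left to right; each codeword is recognised as soon as it completes (prefix code):
  00→S | 111→T | 110→P | 01→X | 10→U | 10→U | 111→T | 01→X | 01→X
Decoded message: STPXUUTXX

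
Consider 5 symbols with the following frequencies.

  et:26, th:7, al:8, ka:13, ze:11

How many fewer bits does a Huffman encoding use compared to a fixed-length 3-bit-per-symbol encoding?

52

Fixed-length: 3 bits × 65 symbols = 195 bits.
Huffman merges:
merge th(7) and al(8): 15
merge ze(11) and ka(13): 24
merge 15 and 24: 39
merge et(26) and 39: 65
Huffman total = 15 + 24 + 39 + 65 = 143 bits.
Saving = 195 − 143 = 52 bits.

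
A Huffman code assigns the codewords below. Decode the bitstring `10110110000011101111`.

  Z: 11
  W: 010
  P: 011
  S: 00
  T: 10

Read left to right; each codeword is recognised as soon as it completes (prefix code):
  10→T | 11→Z | 011→P | 00→S | 00→S | 011→P | 10→T | 11→Z | 11→Z
Decoded message: TZPSSPTZZ

TZPSSPTZZ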